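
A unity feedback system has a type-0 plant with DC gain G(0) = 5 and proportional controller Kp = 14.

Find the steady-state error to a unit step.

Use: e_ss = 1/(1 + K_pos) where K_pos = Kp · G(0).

K_pos = Kp · G(0) = 14 × 5 = 70. e_ss = 1/(1 + 70) = 0.0141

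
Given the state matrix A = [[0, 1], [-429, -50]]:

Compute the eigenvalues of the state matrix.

det(A - λI) = λ² - (-50)λ + 429 = (λ - (-39))(λ - (-11)). Eigenvalues: -39, -11.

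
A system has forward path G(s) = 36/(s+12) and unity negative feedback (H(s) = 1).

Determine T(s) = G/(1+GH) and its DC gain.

T(s) = G/(1+GH) = [36/(s+12)] / [1 + 36/(s+12)] = 36/(s+12+36) = 36/(s+48). DC gain = 36/48 = 0.75.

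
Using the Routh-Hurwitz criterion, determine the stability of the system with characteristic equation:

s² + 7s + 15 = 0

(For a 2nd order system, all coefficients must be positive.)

Coefficients: 1, 7, 15. All positive, so system is stable.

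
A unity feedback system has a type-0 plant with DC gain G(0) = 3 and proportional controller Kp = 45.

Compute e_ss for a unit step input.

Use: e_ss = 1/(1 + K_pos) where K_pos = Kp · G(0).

K_pos = Kp · G(0) = 45 × 3 = 135. e_ss = 1/(1 + 135) = 0.0074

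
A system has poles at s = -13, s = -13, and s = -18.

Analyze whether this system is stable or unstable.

All poles are in the left half-plane. System is stable.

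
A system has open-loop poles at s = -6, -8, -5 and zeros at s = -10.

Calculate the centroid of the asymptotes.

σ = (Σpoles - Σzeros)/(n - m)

σ = (Σpoles - Σzeros)/(n - m) = (-19 - (-10))/(3 - 1) = -9/2 = -4.5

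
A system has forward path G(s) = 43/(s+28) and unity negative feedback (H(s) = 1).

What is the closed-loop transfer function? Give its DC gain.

T(s) = G/(1+GH) = [43/(s+28)] / [1 + 43/(s+28)] = 43/(s+28+43) = 43/(s+71). DC gain = 43/71 = 0.6056.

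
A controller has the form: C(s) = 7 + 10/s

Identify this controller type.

This is a Proportional-Integral (PI) controller.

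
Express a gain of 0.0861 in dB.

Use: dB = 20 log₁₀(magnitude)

dB = 20 log₁₀(0.0861) = -21.3 dB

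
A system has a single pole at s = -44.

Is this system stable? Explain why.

Pole at s = -44 is in the left half-plane. Stable.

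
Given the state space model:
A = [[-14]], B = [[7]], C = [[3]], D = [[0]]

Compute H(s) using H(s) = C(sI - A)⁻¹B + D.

(sI - A)⁻¹ = 1/(s + 14). H(s) = 3 × 7/(s + 14) + 0 = 21/(s + 14).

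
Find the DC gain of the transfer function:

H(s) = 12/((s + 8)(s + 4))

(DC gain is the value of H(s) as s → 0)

DC gain = H(0) = 12/(8 × 4) = 12/32 = 0.375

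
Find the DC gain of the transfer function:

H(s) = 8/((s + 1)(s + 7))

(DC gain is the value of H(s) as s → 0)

DC gain = H(0) = 8/(1 × 7) = 8/7 = 1.1429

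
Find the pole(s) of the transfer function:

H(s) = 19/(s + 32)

Pole is where denominator = 0: s + 32 = 0, so s = -32.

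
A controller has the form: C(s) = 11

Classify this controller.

This is a Proportional (P) controller.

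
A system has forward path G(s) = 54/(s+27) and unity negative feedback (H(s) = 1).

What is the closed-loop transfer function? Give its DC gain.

T(s) = G/(1+GH) = [54/(s+27)] / [1 + 54/(s+27)] = 54/(s+27+54) = 54/(s+81). DC gain = 54/81 = 0.6667.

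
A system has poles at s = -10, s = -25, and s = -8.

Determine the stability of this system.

All poles are in the left half-plane. System is stable.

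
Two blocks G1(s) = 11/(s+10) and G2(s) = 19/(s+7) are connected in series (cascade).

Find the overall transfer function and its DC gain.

Series: multiply transfer functions. G_eq = 11/(s+10) × 19/(s+7) = 209/((s+10)(s+7)). DC gain = 209/(10×7) = 2.9857.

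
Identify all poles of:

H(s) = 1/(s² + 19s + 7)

Discriminant = 19² - 4×1×7 = 361 - 28 = 333 > 0, so two distinct real poles. Using quadratic formula: s = (-19 ± √333)/(2×1) = (-19 ± √333)/2, with √333 ≈ 18.2483. s₁ ≈ -0.3759, s₂ ≈ -18.6241. Poles: s₁ = -0.3759, s₂ = -18.6241.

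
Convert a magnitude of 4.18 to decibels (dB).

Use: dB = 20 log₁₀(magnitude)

dB = 20 log₁₀(4.18) = 12.4 dB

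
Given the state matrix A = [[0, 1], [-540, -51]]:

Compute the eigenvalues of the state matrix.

det(A - λI) = λ² - (-51)λ + 540 = (λ - (-15))(λ - (-36)). Eigenvalues: -15, -36.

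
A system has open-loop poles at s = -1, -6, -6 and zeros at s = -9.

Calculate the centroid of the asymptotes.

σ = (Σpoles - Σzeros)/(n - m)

σ = (Σpoles - Σzeros)/(n - m) = (-13 - (-9))/(3 - 1) = -4/2 = -2.0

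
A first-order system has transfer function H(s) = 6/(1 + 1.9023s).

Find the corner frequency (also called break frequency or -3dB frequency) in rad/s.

Corner frequency = 1/τ = 1/1.9023 = 0.526 rad/s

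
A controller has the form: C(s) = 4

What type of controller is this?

This is a Proportional (P) controller.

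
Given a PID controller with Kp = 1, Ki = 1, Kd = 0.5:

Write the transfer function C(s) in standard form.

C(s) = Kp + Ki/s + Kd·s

Substituting values: C(s) = 1 + 1/s + 0.5s = (0.5s² + s + 1)/s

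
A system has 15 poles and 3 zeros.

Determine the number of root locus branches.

Root locus has n branches where n = number of poles = 15.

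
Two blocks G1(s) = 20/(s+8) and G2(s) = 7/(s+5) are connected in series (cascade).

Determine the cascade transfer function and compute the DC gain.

Series: multiply transfer functions. G_eq = 20/(s+8) × 7/(s+5) = 140/((s+8)(s+5)). DC gain = 140/(8×5) = 3.5.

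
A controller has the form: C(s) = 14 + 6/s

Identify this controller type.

This is a Proportional-Integral (PI) controller.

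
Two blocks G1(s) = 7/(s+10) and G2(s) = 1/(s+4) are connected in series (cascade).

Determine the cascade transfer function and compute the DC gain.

Series: multiply transfer functions. G_eq = 7/(s+10) × 1/(s+4) = 7/((s+10)(s+4)). DC gain = 7/(10×4) = 0.175.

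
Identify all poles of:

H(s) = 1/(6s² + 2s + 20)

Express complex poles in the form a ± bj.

Discriminant = 2² - 4×6×20 = 4 - 480 = -476 < 0, so the poles are a complex conjugate pair s = (-2 ± j√476)/(2×6). Real part = -2/(2×6) = -2/12 ≈ -0.1667; imaginary part = ±√476/(2×6) ≈ 1.8181. Poles: s = -0.1667 ± 1.8181j.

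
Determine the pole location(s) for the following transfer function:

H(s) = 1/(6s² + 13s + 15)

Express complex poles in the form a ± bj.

Discriminant = 13² - 4×6×15 = 169 - 360 = -191 < 0, so the poles are a complex conjugate pair s = (-13 ± j√191)/(2×6). Real part = -13/(2×6) = -13/12 ≈ -1.0833; imaginary part = ±√191/(2×6) ≈ 1.1517. Poles: s = -1.0833 ± 1.1517j.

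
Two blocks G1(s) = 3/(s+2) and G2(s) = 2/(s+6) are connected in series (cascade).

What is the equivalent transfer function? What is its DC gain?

Series: multiply transfer functions. G_eq = 3/(s+2) × 2/(s+6) = 6/((s+2)(s+6)). DC gain = 6/(2×6) = 0.5.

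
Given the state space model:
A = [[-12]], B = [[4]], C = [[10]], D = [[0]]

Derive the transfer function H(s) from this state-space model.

(sI - A)⁻¹ = 1/(s + 12). H(s) = 10 × 4/(s + 12) + 0 = 40/(s + 12).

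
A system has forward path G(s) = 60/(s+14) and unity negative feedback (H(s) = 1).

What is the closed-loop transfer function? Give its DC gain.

T(s) = G/(1+GH) = [60/(s+14)] / [1 + 60/(s+14)] = 60/(s+14+60) = 60/(s+74). DC gain = 60/74 = 0.8108.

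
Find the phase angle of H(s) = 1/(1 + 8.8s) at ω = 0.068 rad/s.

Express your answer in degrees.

Phase = -arctan(ωτ) = -arctan(0.068 × 8.8) = -30.9°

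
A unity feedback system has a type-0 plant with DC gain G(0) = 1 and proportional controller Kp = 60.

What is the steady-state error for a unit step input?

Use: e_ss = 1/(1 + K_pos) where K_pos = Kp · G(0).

K_pos = Kp · G(0) = 60 × 1 = 60. e_ss = 1/(1 + 60) = 0.0164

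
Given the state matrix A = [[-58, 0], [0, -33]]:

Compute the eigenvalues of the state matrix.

For diagonal matrix, eigenvalues are diagonal entries: λ₁ = -58, λ₂ = -33.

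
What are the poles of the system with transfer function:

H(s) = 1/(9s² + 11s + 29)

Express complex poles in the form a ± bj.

Discriminant = 11² - 4×9×29 = 121 - 1044 = -923 < 0, so the poles are a complex conjugate pair s = (-11 ± j√923)/(2×9). Real part = -11/(2×9) = -11/18 ≈ -0.6111; imaginary part = ±√923/(2×9) ≈ 1.6878. Poles: s = -0.6111 ± 1.6878j.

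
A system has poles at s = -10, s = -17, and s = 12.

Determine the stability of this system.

Pole(s) at s = 12 are not in the left half-plane. System is unstable.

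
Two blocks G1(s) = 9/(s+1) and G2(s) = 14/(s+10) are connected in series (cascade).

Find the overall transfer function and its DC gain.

Series: multiply transfer functions. G_eq = 9/(s+1) × 14/(s+10) = 126/((s+1)(s+10)). DC gain = 126/(1×10) = 12.6.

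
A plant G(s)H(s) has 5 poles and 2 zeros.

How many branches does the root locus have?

Root locus has n branches where n = number of poles = 5.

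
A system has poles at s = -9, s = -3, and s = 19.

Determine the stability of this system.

Pole(s) at s = 19 are not in the left half-plane. System is unstable.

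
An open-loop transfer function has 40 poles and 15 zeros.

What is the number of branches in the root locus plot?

Root locus has n branches where n = number of poles = 40.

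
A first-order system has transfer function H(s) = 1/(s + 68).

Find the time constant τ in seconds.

For H(s) = 1/(s + 1/τ), the pole is at -1/τ = -68, so τ = 1/68 = 0.0147 s.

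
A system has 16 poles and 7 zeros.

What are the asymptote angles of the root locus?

n - m = 16 - 7 = 9. Angles: θk = (2k + 1)·180°/9 = 20°, 60°, 100°, 140°, 180°, 220°, 260°, 300°, 340°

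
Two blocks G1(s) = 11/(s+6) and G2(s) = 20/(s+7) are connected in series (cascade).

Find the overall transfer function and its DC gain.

Series: multiply transfer functions. G_eq = 11/(s+6) × 20/(s+7) = 220/((s+6)(s+7)). DC gain = 220/(6×7) = 5.2381.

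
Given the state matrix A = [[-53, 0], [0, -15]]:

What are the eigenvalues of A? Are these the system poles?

For diagonal matrix, eigenvalues are diagonal entries: λ₁ = -53, λ₂ = -15. Eigenvalues of A = system poles.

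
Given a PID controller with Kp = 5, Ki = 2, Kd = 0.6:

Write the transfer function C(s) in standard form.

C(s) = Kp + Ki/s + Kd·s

Substituting values: C(s) = 5 + 2/s + 0.6s = (0.6s² + 5s + 2)/s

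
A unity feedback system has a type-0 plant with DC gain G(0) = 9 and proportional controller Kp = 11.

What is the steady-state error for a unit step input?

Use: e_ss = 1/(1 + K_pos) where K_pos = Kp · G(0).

K_pos = Kp · G(0) = 11 × 9 = 99. e_ss = 1/(1 + 99) = 0.01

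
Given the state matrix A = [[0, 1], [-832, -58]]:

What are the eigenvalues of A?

det(A - λI) = λ² - (-58)λ + 832 = (λ - (-32))(λ - (-26)). Eigenvalues: -32, -26.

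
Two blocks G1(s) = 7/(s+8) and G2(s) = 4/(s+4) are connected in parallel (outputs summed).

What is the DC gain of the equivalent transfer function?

Parallel: G_eq = G1 + G2. DC gain = G1(0) + G2(0) = 7/8 + 4/4 = 0.875 + 1 = 1.875.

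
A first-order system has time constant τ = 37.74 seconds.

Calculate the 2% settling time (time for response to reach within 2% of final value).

For first-order system, 2% settling time ≈ 4τ = 4 × 37.74 = 150.96 s.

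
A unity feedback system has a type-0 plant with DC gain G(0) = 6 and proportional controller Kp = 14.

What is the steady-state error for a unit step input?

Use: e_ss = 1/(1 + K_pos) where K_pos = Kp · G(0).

K_pos = Kp · G(0) = 14 × 6 = 84. e_ss = 1/(1 + 84) = 0.0118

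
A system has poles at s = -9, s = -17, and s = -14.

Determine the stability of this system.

All poles are in the left half-plane. System is stable.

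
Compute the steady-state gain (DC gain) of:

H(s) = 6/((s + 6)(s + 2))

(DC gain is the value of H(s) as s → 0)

DC gain = H(0) = 6/(6 × 2) = 6/12 = 0.5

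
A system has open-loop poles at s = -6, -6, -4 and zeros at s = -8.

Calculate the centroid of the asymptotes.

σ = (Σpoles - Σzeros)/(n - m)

σ = (Σpoles - Σzeros)/(n - m) = (-16 - (-8))/(3 - 1) = -8/2 = -4.0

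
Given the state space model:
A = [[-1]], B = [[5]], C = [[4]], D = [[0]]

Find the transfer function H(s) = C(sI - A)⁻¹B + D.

(sI - A)⁻¹ = 1/(s + 1). H(s) = 4 × 5/(s + 1) + 0 = 20/(s + 1).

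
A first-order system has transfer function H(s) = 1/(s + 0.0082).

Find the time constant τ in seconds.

For H(s) = 1/(s + 1/τ), the pole is at -1/τ = -0.0082, so τ = 1/0.0082 = 122 s.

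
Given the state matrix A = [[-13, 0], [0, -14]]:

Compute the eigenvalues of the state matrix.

For diagonal matrix, eigenvalues are diagonal entries: λ₁ = -13, λ₂ = -14.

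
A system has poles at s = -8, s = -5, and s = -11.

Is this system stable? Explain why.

All poles are in the left half-plane. System is stable.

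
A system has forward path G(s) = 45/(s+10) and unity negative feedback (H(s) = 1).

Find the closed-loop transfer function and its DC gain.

T(s) = G/(1+GH) = [45/(s+10)] / [1 + 45/(s+10)] = 45/(s+10+45) = 45/(s+55). DC gain = 45/55 = 0.8182.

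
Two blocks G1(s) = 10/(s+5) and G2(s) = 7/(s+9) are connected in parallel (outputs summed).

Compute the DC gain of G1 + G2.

Parallel: G_eq = G1 + G2. DC gain = G1(0) + G2(0) = 10/5 + 7/9 = 2 + 0.7778 = 2.7778.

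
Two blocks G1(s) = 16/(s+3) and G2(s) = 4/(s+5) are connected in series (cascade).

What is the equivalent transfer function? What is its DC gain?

Series: multiply transfer functions. G_eq = 16/(s+3) × 4/(s+5) = 64/((s+3)(s+5)). DC gain = 64/(3×5) = 4.2667.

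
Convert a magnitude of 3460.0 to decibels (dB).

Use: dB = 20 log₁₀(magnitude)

dB = 20 log₁₀(3460.0) = 70.8 dB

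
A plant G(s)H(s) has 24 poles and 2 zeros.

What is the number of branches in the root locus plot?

Root locus has n branches where n = number of poles = 24.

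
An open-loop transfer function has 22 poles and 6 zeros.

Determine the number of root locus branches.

Root locus has n branches where n = number of poles = 22.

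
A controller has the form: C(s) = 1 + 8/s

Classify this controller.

This is a Proportional-Integral (PI) controller.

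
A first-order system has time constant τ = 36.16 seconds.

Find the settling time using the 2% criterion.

For first-order system, 2% settling time ≈ 4τ = 4 × 36.16 = 144.64 s.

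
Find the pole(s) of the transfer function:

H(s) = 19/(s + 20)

Pole is where denominator = 0: s + 20 = 0, so s = -20.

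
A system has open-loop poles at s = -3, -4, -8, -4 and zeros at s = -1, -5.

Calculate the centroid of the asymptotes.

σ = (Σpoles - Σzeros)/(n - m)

σ = (Σpoles - Σzeros)/(n - m) = (-19 - (-6))/(4 - 2) = -13/2 = -6.5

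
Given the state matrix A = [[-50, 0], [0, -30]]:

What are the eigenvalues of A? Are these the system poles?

For diagonal matrix, eigenvalues are diagonal entries: λ₁ = -50, λ₂ = -30. Eigenvalues of A = system poles.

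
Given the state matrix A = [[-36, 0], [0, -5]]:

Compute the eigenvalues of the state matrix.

For diagonal matrix, eigenvalues are diagonal entries: λ₁ = -36, λ₂ = -5.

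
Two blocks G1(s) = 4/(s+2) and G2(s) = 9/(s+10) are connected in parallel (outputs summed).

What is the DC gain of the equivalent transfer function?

Parallel: G_eq = G1 + G2. DC gain = G1(0) + G2(0) = 4/2 + 9/10 = 2 + 0.9 = 2.9.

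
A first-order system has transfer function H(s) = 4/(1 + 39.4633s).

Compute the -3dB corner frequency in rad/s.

Corner frequency = 1/τ = 1/39.4633 = 0.025 rad/s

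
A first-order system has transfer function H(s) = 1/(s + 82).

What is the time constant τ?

For H(s) = 1/(s + 1/τ), the pole is at -1/τ = -82, so τ = 1/82 = 0.0122 s.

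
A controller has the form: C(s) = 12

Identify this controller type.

This is a Proportional (P) controller.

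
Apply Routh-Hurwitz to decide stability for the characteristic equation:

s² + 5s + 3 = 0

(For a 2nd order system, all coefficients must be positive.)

Coefficients: 1, 5, 3. All positive, so system is stable.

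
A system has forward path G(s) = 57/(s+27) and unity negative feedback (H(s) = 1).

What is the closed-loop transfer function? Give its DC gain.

T(s) = G/(1+GH) = [57/(s+27)] / [1 + 57/(s+27)] = 57/(s+27+57) = 57/(s+84). DC gain = 57/84 = 0.6786.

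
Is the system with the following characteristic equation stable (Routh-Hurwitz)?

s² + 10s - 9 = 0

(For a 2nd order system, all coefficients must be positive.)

Coefficients: 1, 10, -9. c=-9 not positive, so system is unstable.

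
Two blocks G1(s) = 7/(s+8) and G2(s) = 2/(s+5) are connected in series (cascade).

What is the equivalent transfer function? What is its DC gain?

Series: multiply transfer functions. G_eq = 7/(s+8) × 2/(s+5) = 14/((s+8)(s+5)). DC gain = 14/(8×5) = 0.35.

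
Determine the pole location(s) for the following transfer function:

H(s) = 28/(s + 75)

Pole is where denominator = 0: s + 75 = 0, so s = -75.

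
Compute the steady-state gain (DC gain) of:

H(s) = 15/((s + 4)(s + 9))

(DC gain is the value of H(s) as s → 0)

DC gain = H(0) = 15/(4 × 9) = 15/36 = 0.4167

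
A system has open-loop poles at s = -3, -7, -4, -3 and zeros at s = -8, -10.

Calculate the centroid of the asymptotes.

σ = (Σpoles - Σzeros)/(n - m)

σ = (Σpoles - Σzeros)/(n - m) = (-17 - (-18))/(4 - 2) = 1/2 = 0.5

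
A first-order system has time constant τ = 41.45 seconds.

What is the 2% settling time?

For first-order system, 2% settling time ≈ 4τ = 4 × 41.45 = 165.8 s.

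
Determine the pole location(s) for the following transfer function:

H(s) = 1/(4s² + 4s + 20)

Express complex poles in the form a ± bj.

Discriminant = 4² - 4×4×20 = 16 - 320 = -304 < 0, so the poles are a complex conjugate pair s = (-4 ± j√304)/(2×4). Real part = -4/(2×4) = -4/8 = -0.5; imaginary part = ±√304/(2×4) ≈ 2.1794. Poles: s = -0.5 ± 2.1794j.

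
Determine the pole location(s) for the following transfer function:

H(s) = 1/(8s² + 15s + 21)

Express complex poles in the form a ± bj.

Discriminant = 15² - 4×8×21 = 225 - 672 = -447 < 0, so the poles are a complex conjugate pair s = (-15 ± j√447)/(2×8). Real part = -15/(2×8) = -15/16 = -0.9375; imaginary part = ±√447/(2×8) ≈ 1.3214. Poles: s = -0.9375 ± 1.3214j.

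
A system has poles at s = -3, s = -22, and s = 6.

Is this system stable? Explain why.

Pole(s) at s = 6 are not in the left half-plane. System is unstable.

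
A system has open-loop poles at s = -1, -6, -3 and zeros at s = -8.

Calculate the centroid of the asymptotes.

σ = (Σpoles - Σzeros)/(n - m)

σ = (Σpoles - Σzeros)/(n - m) = (-10 - (-8))/(3 - 1) = -2/2 = -1.0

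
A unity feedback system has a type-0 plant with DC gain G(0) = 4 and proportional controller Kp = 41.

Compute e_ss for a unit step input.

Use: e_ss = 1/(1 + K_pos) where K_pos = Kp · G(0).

K_pos = Kp · G(0) = 41 × 4 = 164. e_ss = 1/(1 + 164) = 0.0061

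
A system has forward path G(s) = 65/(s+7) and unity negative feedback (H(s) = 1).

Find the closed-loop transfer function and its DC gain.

T(s) = G/(1+GH) = [65/(s+7)] / [1 + 65/(s+7)] = 65/(s+7+65) = 65/(s+72). DC gain = 65/72 = 0.9028.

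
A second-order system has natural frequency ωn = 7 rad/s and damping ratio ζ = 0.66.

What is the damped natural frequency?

ωd = ωn√(1 - ζ²) = 7√(1 - 0.66²) = 5.26 rad/s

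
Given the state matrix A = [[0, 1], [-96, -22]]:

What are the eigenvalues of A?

det(A - λI) = λ² - (-22)λ + 96 = (λ - (-6))(λ - (-16)). Eigenvalues: -6, -16.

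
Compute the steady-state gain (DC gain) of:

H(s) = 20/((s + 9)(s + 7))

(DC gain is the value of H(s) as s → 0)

DC gain = H(0) = 20/(9 × 7) = 20/63 = 0.3175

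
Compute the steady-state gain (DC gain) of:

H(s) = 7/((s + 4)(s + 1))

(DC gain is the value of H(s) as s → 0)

DC gain = H(0) = 7/(4 × 1) = 7/4 = 1.75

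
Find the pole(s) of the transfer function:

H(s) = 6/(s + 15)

Pole is where denominator = 0: s + 15 = 0, so s = -15.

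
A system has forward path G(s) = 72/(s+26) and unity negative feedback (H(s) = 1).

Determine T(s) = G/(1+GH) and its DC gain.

T(s) = G/(1+GH) = [72/(s+26)] / [1 + 72/(s+26)] = 72/(s+26+72) = 72/(s+98). DC gain = 72/98 = 0.7347.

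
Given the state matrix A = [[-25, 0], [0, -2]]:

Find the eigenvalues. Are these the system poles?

For diagonal matrix, eigenvalues are diagonal entries: λ₁ = -25, λ₂ = -2. Eigenvalues of A = system poles.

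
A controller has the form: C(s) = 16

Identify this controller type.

This is a Proportional (P) controller.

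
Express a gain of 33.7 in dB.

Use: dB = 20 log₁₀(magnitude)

dB = 20 log₁₀(33.7) = 30.6 dB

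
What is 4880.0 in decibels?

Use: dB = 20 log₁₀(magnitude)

dB = 20 log₁₀(4880.0) = 73.8 dB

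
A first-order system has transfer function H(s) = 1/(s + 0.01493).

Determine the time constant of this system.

For H(s) = 1/(s + 1/τ), the pole is at -1/τ = -0.01493, so τ = 1/0.01493 = 66.98 s.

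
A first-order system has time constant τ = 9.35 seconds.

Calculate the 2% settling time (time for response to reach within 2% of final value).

For first-order system, 2% settling time ≈ 4τ = 4 × 9.35 = 37.4 s.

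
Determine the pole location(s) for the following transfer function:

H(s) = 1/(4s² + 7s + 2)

Discriminant = 7² - 4×4×2 = 49 - 32 = 17 > 0, so two distinct real poles. Using quadratic formula: s = (-7 ± √17)/(2×4) = (-7 ± √17)/8, with √17 ≈ 4.1231. s₁ ≈ -0.3596, s₂ ≈ -1.3904. Poles: s₁ = -0.3596, s₂ = -1.3904.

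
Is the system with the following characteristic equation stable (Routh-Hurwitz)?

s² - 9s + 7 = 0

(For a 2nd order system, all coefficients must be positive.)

Coefficients: 1, -9, 7. b=-9 not positive, so system is unstable.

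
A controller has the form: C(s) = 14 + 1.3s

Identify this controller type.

This is a Proportional-Derivative (PD) controller.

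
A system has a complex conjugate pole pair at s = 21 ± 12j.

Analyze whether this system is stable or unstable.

Real part of poles is 21 (> 0, right half-plane). Unstable.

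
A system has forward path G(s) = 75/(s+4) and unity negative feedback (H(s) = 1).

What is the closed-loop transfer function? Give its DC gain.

T(s) = G/(1+GH) = [75/(s+4)] / [1 + 75/(s+4)] = 75/(s+4+75) = 75/(s+79). DC gain = 75/79 = 0.9494.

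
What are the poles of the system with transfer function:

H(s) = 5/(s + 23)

Pole is where denominator = 0: s + 23 = 0, so s = -23.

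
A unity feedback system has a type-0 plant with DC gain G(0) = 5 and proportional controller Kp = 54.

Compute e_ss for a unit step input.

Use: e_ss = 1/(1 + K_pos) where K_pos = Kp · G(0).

K_pos = Kp · G(0) = 54 × 5 = 270. e_ss = 1/(1 + 270) = 0.0037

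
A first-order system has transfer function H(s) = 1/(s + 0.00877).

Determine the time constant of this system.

For H(s) = 1/(s + 1/τ), the pole is at -1/τ = -0.00877, so τ = 1/0.00877 = 114 s.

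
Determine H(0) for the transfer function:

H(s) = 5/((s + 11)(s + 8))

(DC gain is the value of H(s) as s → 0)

DC gain = H(0) = 5/(11 × 8) = 5/88 = 0.0568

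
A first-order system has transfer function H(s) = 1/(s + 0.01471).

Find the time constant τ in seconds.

For H(s) = 1/(s + 1/τ), the pole is at -1/τ = -0.01471, so τ = 1/0.01471 = 67.98 s.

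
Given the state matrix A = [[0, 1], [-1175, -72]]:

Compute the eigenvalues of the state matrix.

det(A - λI) = λ² - (-72)λ + 1175 = (λ - (-47))(λ - (-25)). Eigenvalues: -47, -25.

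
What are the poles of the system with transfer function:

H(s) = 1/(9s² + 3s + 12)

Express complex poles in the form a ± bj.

Discriminant = 3² - 4×9×12 = 9 - 432 = -423 < 0, so the poles are a complex conjugate pair s = (-3 ± j√423)/(2×9). Real part = -3/(2×9) = -3/18 ≈ -0.1667; imaginary part = ±√423/(2×9) ≈ 1.1426. Poles: s = -0.1667 ± 1.1426j.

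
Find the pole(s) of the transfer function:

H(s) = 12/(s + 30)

Pole is where denominator = 0: s + 30 = 0, so s = -30.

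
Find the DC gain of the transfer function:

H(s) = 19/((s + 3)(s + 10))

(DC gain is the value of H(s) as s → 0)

DC gain = H(0) = 19/(3 × 10) = 19/30 = 0.6333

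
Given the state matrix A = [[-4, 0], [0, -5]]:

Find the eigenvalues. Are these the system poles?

For diagonal matrix, eigenvalues are diagonal entries: λ₁ = -4, λ₂ = -5. Eigenvalues of A = system poles.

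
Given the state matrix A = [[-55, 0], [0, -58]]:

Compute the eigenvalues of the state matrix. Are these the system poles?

For diagonal matrix, eigenvalues are diagonal entries: λ₁ = -55, λ₂ = -58. Eigenvalues of A = system poles.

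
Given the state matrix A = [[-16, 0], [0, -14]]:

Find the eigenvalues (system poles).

For diagonal matrix, eigenvalues are diagonal entries: λ₁ = -16, λ₂ = -14.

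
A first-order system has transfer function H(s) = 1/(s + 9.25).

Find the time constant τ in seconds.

For H(s) = 1/(s + 1/τ), the pole is at -1/τ = -9.25, so τ = 1/9.25 = 0.1081 s.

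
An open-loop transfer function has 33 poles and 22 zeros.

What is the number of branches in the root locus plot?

Root locus has n branches where n = number of poles = 33.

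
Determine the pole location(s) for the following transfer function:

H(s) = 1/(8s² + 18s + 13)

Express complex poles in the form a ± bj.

Discriminant = 18² - 4×8×13 = 324 - 416 = -92 < 0, so the poles are a complex conjugate pair s = (-18 ± j√92)/(2×8). Real part = -18/(2×8) = -18/16 = -1.125; imaginary part = ±√92/(2×8) ≈ 0.5995. Poles: s = -1.125 ± 0.5995j.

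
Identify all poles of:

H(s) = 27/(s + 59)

Pole is where denominator = 0: s + 59 = 0, so s = -59.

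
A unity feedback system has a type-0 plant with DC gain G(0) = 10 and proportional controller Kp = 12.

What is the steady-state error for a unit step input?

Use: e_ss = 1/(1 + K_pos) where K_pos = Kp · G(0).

K_pos = Kp · G(0) = 12 × 10 = 120. e_ss = 1/(1 + 120) = 0.0083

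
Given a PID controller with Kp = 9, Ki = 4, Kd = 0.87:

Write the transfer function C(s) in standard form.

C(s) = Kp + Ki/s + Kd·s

Substituting values: C(s) = 9 + 4/s + 0.87s = (0.87s² + 9s + 4)/s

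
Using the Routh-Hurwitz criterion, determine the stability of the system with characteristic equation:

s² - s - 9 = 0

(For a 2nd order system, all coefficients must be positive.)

Coefficients: 1, -1, -9. b=-1, c=-9 not positive, so system is unstable.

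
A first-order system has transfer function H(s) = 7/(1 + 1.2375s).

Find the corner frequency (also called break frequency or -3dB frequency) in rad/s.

Corner frequency = 1/τ = 1/1.2375 = 0.808 rad/s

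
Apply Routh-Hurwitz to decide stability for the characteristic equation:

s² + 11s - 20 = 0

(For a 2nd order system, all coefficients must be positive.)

Coefficients: 1, 11, -20. c=-20 not positive, so system is unstable.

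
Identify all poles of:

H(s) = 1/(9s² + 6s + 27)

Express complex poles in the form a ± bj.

Discriminant = 6² - 4×9×27 = 36 - 972 = -936 < 0, so the poles are a complex conjugate pair s = (-6 ± j√936)/(2×9). Real part = -6/(2×9) = -6/18 ≈ -0.3333; imaginary part = ±√936/(2×9) ≈ 1.6997. Poles: s = -0.3333 ± 1.6997j.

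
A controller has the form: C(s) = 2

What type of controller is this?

This is a Proportional (P) controller.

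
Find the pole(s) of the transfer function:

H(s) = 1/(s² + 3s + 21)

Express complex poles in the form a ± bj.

Discriminant = 3² - 4×1×21 = 9 - 84 = -75 < 0, so the poles are a complex conjugate pair s = (-3 ± j√75)/(2×1). Real part = -3/(2×1) = -3/2 = -1.5; imaginary part = ±√75/(2×1) ≈ 4.3301. Poles: s = -1.5 ± 4.3301j.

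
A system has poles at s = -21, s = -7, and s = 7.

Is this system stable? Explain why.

Pole(s) at s = 7 are not in the left half-plane. System is unstable.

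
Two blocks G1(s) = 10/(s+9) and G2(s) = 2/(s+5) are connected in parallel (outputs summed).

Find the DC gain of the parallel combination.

Parallel: G_eq = G1 + G2. DC gain = G1(0) + G2(0) = 10/9 + 2/5 = 1.1111 + 0.4 = 1.5111.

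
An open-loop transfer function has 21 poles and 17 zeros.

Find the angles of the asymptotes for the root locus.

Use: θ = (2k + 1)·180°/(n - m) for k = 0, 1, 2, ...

n - m = 21 - 17 = 4. Angles: θk = (2k + 1)·180°/4 = 45°, 135°, 225°, 315°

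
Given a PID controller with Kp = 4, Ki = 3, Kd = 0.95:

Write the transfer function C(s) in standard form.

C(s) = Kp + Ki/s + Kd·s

Substituting values: C(s) = 4 + 3/s + 0.95s = (0.95s² + 4s + 3)/s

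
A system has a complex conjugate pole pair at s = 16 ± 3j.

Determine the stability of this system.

Real part of poles is 16 (> 0, right half-plane). Unstable.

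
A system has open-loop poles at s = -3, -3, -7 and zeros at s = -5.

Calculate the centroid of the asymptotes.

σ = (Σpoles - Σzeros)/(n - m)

σ = (Σpoles - Σzeros)/(n - m) = (-13 - (-5))/(3 - 1) = -8/2 = -4.0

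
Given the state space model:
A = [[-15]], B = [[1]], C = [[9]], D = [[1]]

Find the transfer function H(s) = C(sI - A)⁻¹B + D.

(sI - A)⁻¹ = 1/(s + 15). H(s) = 9×1/(s + 15) + 1 = (s + 24)/(s + 15).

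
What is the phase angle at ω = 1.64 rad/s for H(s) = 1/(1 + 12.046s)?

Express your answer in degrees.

Phase = -arctan(ωτ) = -arctan(1.64 × 12.046) = -87.1°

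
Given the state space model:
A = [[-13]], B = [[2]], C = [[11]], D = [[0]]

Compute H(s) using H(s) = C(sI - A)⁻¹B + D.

(sI - A)⁻¹ = 1/(s + 13). H(s) = 11 × 2/(s + 13) + 0 = 22/(s + 13).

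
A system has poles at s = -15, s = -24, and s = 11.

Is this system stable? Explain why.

Pole(s) at s = 11 are not in the left half-plane. System is unstable.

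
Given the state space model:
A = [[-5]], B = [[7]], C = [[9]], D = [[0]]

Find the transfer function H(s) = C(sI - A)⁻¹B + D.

(sI - A)⁻¹ = 1/(s + 5). H(s) = 9 × 7/(s + 5) + 0 = 63/(s + 5).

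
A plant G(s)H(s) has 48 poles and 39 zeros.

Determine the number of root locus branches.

Root locus has n branches where n = number of poles = 48.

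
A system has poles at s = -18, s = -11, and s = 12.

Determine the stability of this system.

Pole(s) at s = 12 are not in the left half-plane. System is unstable.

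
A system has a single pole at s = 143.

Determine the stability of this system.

Pole at s = 143 is in the right half-plane. Unstable.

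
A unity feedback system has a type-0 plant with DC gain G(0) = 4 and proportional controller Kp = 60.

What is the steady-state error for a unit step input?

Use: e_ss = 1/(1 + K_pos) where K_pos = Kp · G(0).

K_pos = Kp · G(0) = 60 × 4 = 240. e_ss = 1/(1 + 240) = 0.0041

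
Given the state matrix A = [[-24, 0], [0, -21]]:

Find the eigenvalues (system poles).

For diagonal matrix, eigenvalues are diagonal entries: λ₁ = -24, λ₂ = -21.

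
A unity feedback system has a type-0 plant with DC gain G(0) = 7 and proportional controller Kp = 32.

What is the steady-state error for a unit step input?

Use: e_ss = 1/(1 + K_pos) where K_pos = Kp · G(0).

K_pos = Kp · G(0) = 32 × 7 = 224. e_ss = 1/(1 + 224) = 0.0044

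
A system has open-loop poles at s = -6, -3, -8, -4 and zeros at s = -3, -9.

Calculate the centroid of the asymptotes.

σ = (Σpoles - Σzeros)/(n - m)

σ = (Σpoles - Σzeros)/(n - m) = (-21 - (-12))/(4 - 2) = -9/2 = -4.5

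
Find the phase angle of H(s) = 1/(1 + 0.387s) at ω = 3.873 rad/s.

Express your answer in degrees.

Phase = -arctan(ωτ) = -arctan(3.873 × 0.387) = -56.3°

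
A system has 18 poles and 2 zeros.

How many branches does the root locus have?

Root locus has n branches where n = number of poles = 18.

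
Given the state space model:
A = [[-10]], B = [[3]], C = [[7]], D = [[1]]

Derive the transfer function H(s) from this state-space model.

(sI - A)⁻¹ = 1/(s + 10). H(s) = 7×3/(s + 10) + 1 = (s + 31)/(s + 10).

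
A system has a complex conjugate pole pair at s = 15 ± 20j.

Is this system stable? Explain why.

Real part of poles is 15 (> 0, right half-plane). Unstable.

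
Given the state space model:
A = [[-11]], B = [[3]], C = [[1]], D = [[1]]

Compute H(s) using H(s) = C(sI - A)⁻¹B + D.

(sI - A)⁻¹ = 1/(s + 11). H(s) = 1×3/(s + 11) + 1 = (s + 14)/(s + 11).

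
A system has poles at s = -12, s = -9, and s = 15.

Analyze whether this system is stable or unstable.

Pole(s) at s = 15 are not in the left half-plane. System is unstable.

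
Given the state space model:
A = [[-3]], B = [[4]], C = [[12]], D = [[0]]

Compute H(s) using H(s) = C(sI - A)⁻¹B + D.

(sI - A)⁻¹ = 1/(s + 3). H(s) = 12 × 4/(s + 3) + 0 = 48/(s + 3).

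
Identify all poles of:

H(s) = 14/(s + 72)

Pole is where denominator = 0: s + 72 = 0, so s = -72.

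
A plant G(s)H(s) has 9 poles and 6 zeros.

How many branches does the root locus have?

Root locus has n branches where n = number of poles = 9.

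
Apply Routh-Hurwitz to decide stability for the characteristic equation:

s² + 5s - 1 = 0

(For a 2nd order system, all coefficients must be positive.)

Coefficients: 1, 5, -1. c=-1 not positive, so system is unstable.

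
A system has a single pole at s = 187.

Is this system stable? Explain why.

Pole at s = 187 is in the right half-plane. Unstable.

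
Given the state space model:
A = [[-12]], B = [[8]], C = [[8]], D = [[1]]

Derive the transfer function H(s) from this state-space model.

(sI - A)⁻¹ = 1/(s + 12). H(s) = 8×8/(s + 12) + 1 = (s + 76)/(s + 12).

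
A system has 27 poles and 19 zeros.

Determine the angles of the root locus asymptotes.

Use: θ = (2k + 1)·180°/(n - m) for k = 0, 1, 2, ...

n - m = 27 - 19 = 8. Angles: θk = (2k + 1)·180°/8 = 22.5°, 67.5°, 112.5°, 157.5°, 202.5°, 247.5°, 292.5°, 337.5°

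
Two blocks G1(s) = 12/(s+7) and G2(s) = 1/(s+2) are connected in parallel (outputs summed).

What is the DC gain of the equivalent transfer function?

Parallel: G_eq = G1 + G2. DC gain = G1(0) + G2(0) = 12/7 + 1/2 = 1.7143 + 0.5 = 2.2143.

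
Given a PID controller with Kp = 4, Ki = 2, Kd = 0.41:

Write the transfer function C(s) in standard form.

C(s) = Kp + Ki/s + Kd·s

Substituting values: C(s) = 4 + 2/s + 0.41s = (0.41s² + 4s + 2)/s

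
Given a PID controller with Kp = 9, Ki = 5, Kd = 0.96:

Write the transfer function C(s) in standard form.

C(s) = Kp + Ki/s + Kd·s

Substituting values: C(s) = 9 + 5/s + 0.96s = (0.96s² + 9s + 5)/s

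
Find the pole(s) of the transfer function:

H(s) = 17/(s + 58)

Pole is where denominator = 0: s + 58 = 0, so s = -58.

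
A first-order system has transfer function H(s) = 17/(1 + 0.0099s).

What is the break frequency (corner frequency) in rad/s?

Corner frequency = 1/τ = 1/0.0099 = 101.01 rad/s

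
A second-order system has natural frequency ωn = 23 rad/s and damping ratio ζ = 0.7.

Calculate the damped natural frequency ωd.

ωd = ωn√(1 - ζ²) = 23√(1 - 0.7²) = 16.43 rad/s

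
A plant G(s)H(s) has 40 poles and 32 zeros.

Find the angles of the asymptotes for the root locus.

n - m = 40 - 32 = 8. Angles: θk = (2k + 1)·180°/8 = 22.5°, 67.5°, 112.5°, 157.5°, 202.5°, 247.5°, 292.5°, 337.5°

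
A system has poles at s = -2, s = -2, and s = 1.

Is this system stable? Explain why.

Pole(s) at s = 1 are not in the left half-plane. System is unstable.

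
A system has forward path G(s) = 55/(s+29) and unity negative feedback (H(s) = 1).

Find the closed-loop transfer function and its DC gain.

T(s) = G/(1+GH) = [55/(s+29)] / [1 + 55/(s+29)] = 55/(s+29+55) = 55/(s+84). DC gain = 55/84 = 0.6548.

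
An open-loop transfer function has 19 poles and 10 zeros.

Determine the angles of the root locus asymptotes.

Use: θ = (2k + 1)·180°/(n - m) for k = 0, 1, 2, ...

n - m = 19 - 10 = 9. Angles: θk = (2k + 1)·180°/9 = 20°, 60°, 100°, 140°, 180°, 220°, 260°, 300°, 340°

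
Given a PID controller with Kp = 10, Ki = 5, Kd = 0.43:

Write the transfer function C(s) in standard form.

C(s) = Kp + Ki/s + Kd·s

Substituting values: C(s) = 10 + 5/s + 0.43s = (0.43s² + 10s + 5)/s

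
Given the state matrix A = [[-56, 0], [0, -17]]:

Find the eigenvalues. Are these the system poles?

For diagonal matrix, eigenvalues are diagonal entries: λ₁ = -56, λ₂ = -17. Eigenvalues of A = system poles.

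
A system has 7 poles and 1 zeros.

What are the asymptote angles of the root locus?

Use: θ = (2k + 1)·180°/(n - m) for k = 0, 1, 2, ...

n - m = 7 - 1 = 6. Angles: θk = (2k + 1)·180°/6 = 30°, 90°, 150°, 210°, 270°, 330°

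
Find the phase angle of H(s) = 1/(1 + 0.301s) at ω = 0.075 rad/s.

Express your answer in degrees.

Phase = -arctan(ωτ) = -arctan(0.075 × 0.301) = -1.3°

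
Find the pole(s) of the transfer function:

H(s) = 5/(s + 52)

Pole is where denominator = 0: s + 52 = 0, so s = -52.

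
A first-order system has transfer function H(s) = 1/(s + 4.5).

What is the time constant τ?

For H(s) = 1/(s + 1/τ), the pole is at -1/τ = -4.5, so τ = 1/4.5 = 0.2222 s.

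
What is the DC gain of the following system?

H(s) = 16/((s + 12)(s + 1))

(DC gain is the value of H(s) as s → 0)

DC gain = H(0) = 16/(12 × 1) = 16/12 = 1.3333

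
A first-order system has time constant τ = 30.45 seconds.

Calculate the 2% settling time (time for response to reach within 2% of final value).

For first-order system, 2% settling time ≈ 4τ = 4 × 30.45 = 121.8 s.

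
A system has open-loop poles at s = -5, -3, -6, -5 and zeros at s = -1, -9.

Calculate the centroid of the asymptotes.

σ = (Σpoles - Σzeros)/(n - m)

σ = (Σpoles - Σzeros)/(n - m) = (-19 - (-10))/(4 - 2) = -9/2 = -4.5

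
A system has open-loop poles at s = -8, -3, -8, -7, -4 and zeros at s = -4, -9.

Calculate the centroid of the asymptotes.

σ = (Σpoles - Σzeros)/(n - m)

σ = (Σpoles - Σzeros)/(n - m) = (-30 - (-13))/(5 - 2) = -17/3 = -5.67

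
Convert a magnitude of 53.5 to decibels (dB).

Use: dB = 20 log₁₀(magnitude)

dB = 20 log₁₀(53.5) = 34.6 dB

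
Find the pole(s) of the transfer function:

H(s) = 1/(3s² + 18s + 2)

Discriminant = 18² - 4×3×2 = 324 - 24 = 300 > 0, so two distinct real poles. Using quadratic formula: s = (-18 ± √300)/(2×3) = (-18 ± √300)/6, with √300 ≈ 17.3205. s₁ ≈ -0.1132, s₂ ≈ -5.8868. Poles: s₁ = -0.1132, s₂ = -5.8868.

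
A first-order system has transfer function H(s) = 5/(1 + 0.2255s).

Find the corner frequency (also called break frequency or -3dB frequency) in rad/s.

Corner frequency = 1/τ = 1/0.2255 = 4.435 rad/s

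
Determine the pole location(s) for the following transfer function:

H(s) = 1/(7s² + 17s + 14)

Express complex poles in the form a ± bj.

Discriminant = 17² - 4×7×14 = 289 - 392 = -103 < 0, so the poles are a complex conjugate pair s = (-17 ± j√103)/(2×7). Real part = -17/(2×7) = -17/14 ≈ -1.2143; imaginary part = ±√103/(2×7) ≈ 0.7249. Poles: s = -1.2143 ± 0.7249j.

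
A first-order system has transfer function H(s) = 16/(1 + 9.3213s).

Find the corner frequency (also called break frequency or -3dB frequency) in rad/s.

Corner frequency = 1/τ = 1/9.3213 = 0.107 rad/s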